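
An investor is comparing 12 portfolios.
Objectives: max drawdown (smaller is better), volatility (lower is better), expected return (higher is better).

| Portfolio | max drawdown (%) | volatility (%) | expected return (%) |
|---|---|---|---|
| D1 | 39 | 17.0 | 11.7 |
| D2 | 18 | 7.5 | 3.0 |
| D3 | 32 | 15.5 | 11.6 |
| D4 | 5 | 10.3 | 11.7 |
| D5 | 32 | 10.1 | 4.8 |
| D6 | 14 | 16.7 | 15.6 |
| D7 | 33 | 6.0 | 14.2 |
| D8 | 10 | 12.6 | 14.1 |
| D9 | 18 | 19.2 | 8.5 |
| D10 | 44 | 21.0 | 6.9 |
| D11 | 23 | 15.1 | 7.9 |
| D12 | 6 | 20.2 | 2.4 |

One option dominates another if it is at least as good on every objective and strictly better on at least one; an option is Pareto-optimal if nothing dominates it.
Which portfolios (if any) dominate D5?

none

D1: worse on max drawdown (39 vs 32).
D2: worse on expected return (3.0 vs 4.8).
D3: worse on volatility (15.5 vs 10.1).
D4: worse on volatility (10.3 vs 10.1).
D6: worse on volatility (16.7 vs 10.1).
D7: worse on max drawdown (33 vs 32).
D8: worse on volatility (12.6 vs 10.1).
D9: worse on volatility (19.2 vs 10.1).
D10: worse on max drawdown (44 vs 32).
D11: worse on volatility (15.1 vs 10.1).
D12: worse on volatility (20.2 vs 10.1).
No option dominates D5.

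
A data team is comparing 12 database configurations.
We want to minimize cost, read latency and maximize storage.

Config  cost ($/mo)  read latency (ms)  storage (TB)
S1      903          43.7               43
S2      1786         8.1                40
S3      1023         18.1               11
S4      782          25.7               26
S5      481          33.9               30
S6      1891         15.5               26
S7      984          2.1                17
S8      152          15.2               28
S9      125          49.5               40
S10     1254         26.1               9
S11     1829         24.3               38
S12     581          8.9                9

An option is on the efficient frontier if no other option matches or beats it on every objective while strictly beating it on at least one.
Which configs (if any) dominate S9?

none

S1: worse on cost (903 vs 125).
S2: worse on cost (1786 vs 125).
S3: worse on cost (1023 vs 125).
S4: worse on cost (782 vs 125).
S5: worse on cost (481 vs 125).
S6: worse on cost (1891 vs 125).
S7: worse on cost (984 vs 125).
S8: worse on cost (152 vs 125).
S10: worse on cost (1254 vs 125).
S11: worse on cost (1829 vs 125).
S12: worse on cost (581 vs 125).
No option dominates S9.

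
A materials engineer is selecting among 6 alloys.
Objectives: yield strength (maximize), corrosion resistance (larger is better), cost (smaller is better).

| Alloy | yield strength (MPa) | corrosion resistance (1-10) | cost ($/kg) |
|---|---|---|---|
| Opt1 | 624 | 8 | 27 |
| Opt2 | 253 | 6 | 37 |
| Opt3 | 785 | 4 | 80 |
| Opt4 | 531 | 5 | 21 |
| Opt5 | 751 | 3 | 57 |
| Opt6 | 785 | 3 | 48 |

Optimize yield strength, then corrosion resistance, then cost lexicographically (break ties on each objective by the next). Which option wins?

Opt3

First maximize yield strength: best is 785, kept {Opt3, Opt6}.
Then maximize corrosion resistance: best is 4, kept {Opt3}.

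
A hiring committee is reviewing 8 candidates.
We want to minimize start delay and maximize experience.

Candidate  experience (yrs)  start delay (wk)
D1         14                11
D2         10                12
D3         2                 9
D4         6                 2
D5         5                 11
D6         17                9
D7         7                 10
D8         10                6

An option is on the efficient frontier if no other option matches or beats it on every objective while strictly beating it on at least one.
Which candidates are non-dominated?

D1: dominated by D6 (experience 17≥14, start delay 9≤11).
D2: dominated by D1 (experience 14≥10, start delay 11≤12).
D3: dominated by D4 (experience 6≥2, start delay 2≤9).
D4: not dominated (best start delay).
D5: dominated by D1 (experience 14≥5, start delay 11≤11).
D6: not dominated (best experience).
D7: dominated by D6 (experience 17≥7, start delay 9≤10).
D8: not dominated.

D4, D6, D8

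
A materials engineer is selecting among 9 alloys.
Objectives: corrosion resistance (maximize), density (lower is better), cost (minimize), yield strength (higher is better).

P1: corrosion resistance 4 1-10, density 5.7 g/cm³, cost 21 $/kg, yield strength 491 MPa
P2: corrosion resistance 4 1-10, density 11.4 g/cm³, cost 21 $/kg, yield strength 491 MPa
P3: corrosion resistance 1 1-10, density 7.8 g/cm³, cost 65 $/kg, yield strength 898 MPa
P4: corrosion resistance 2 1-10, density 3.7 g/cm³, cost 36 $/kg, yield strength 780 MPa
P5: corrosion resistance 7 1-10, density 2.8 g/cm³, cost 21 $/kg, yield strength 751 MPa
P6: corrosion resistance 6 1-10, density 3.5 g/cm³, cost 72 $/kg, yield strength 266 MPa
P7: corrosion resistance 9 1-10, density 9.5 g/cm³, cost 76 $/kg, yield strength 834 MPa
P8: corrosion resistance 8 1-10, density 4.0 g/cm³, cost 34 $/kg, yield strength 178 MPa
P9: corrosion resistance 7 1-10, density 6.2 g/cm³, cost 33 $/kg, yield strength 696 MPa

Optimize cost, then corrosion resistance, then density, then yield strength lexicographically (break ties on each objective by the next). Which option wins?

P5

First minimize cost: best is 21, kept {P1, P2, P5}.
Then maximize corrosion resistance: best is 7, kept {P5}.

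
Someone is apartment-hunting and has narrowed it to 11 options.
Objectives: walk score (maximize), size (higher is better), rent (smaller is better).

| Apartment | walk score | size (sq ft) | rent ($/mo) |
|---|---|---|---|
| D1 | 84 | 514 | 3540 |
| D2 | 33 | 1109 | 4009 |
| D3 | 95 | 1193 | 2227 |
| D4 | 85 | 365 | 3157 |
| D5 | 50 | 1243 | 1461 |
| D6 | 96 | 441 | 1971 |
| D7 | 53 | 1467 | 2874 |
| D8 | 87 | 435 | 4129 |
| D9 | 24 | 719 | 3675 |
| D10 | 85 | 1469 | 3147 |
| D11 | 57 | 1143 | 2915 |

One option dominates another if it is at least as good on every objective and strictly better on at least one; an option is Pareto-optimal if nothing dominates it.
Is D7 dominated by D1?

No

D1 vs D7: D1 is worse on size (514 vs 1467), so it does not dominate D7.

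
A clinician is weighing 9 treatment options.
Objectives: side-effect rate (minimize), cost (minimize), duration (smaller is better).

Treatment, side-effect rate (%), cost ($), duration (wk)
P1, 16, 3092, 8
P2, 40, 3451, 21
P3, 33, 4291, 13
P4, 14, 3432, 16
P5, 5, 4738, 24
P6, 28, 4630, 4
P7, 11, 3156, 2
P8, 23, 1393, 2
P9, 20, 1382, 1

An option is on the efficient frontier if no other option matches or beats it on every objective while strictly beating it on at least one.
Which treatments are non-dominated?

P1: not dominated.
P2: dominated by P1 (side-effect rate 16≤40, cost 3092≤3451, duration 8≤21).
P3: dominated by P1 (side-effect rate 16≤33, cost 3092≤4291, duration 8≤13).
P4: dominated by P7 (side-effect rate 11≤14, cost 3156≤3432, duration 2≤16).
P5: not dominated (best side-effect rate).
P6: dominated by P7 (side-effect rate 11≤28, cost 3156≤4630, duration 2≤4).
P7: not dominated.
P8: dominated by P9 (side-effect rate 20≤23, cost 1382≤1393, duration 1≤2).
P9: not dominated (best cost).

P1, P5, P7, P9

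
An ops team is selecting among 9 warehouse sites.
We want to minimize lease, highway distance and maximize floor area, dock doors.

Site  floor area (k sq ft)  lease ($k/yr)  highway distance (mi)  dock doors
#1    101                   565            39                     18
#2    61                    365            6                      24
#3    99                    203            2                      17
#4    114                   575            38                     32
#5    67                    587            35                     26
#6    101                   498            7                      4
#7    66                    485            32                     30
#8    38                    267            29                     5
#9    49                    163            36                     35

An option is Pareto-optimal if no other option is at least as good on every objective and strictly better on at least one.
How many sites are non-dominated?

8

#1: not dominated.
#2: not dominated.
#3: not dominated (best highway distance).
#4: not dominated (best floor area).
#5: not dominated.
#6: not dominated.
#7: not dominated.
#8: dominated by #3 (floor area 99≥38, lease 203≤267, highway distance 2≤29, dock doors 17≥5).
#9: not dominated (best lease).
Pareto-optimal: #1, #2, #3, #4, #5, #6, #7, #9 → 8.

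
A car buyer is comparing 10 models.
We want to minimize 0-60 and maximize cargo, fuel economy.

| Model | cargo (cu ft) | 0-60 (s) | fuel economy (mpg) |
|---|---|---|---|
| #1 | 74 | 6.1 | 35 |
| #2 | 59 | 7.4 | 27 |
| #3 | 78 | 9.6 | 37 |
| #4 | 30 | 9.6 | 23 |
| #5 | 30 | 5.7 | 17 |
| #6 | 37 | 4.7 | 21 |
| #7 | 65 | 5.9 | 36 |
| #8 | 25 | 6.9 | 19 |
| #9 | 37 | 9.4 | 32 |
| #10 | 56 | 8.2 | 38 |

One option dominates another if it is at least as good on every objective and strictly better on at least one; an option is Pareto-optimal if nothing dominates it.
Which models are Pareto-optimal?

#1, #3, #6, #7, #10

#1: not dominated.
#2: dominated by #1 (cargo 74≥59, 0-60 6.1≤7.4, fuel economy 35≥27).
#3: not dominated (best cargo).
#4: dominated by #1 (cargo 74≥30, 0-60 6.1≤9.6, fuel economy 35≥23).
#5: dominated by #6 (cargo 37≥30, 0-60 4.7≤5.7, fuel economy 21≥17).
#6: not dominated (best 0-60).
#7: not dominated.
#8: dominated by #1 (cargo 74≥25, 0-60 6.1≤6.9, fuel economy 35≥19).
#9: dominated by #1 (cargo 74≥37, 0-60 6.1≤9.4, fuel economy 35≥32).
#10: not dominated (best fuel economy).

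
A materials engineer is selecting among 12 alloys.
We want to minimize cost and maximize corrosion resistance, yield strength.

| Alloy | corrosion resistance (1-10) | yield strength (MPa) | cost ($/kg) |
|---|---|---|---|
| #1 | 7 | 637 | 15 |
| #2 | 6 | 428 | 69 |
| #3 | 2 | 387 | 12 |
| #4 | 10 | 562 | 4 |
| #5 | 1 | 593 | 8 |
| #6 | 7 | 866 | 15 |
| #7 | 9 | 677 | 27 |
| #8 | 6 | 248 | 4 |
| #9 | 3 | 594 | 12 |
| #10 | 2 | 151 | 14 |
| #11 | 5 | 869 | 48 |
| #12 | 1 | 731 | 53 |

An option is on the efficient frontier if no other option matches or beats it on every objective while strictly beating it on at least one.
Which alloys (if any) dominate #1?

#6: corrosion resistance 7≥7, yield strength 866≥637, cost 15≤15 — dominates #1.
Others (#2, #3, #4, #5, #7, #8, #9, #10, #11, #12) are each worse than #1 on at least one objective.

#6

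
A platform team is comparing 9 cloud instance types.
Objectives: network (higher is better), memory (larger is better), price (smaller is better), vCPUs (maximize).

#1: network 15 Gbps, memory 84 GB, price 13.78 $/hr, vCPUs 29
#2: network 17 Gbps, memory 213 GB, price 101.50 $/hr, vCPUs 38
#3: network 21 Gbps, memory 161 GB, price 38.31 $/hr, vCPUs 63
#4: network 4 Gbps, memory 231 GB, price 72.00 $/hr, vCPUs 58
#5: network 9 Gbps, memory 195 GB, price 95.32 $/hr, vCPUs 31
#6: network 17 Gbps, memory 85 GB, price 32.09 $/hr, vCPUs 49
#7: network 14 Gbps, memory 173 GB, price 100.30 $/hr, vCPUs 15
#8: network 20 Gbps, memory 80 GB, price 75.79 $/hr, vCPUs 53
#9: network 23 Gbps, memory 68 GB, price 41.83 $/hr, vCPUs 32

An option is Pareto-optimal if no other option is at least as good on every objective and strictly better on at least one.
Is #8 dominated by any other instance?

#3 vs #8: network 21≥20, memory 161≥80, price 38.31≤75.79, vCPUs 63≥53 — #3 is at least as good on every objective and strictly better on at least one, so #3 dominates #8.

Yes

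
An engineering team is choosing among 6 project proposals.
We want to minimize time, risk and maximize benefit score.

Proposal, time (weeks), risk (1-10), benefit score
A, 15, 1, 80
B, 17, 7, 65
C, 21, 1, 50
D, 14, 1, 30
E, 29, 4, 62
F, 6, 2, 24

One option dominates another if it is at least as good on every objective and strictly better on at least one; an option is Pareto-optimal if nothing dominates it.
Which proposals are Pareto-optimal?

A: not dominated (best benefit score).
B: dominated by A (time 15≤17, risk 1≤7, benefit score 80≥65).
C: dominated by A (time 15≤21, risk 1≤1, benefit score 80≥50).
D: not dominated.
E: dominated by A (time 15≤29, risk 1≤4, benefit score 80≥62).
F: not dominated (best time).

A, D, F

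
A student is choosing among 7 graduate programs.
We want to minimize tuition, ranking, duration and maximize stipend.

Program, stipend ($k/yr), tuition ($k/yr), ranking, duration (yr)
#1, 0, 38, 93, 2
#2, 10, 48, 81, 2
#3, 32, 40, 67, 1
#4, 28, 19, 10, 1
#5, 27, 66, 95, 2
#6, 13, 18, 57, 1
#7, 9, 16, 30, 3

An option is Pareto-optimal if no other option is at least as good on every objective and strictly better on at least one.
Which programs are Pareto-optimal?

#1: dominated by #4 (stipend 28≥0, tuition 19≤38, ranking 10≤93, duration 1≤2).
#2: dominated by #3 (stipend 32≥10, tuition 40≤48, ranking 67≤81, duration 1≤2).
#3: not dominated (best stipend).
#4: not dominated (best ranking).
#5: dominated by #3 (stipend 32≥27, tuition 40≤66, ranking 67≤95, duration 1≤2).
#6: not dominated.
#7: not dominated (best tuition).

#3, #4, #6, #7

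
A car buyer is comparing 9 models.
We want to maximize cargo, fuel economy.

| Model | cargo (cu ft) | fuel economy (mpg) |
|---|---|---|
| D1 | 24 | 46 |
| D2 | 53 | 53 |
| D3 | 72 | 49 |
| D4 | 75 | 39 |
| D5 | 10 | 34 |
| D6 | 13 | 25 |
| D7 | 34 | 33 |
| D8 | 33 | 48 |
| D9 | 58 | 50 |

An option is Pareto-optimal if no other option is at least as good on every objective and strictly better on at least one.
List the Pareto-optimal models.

D1: dominated by D2 (cargo 53≥24, fuel economy 53≥46).
D2: not dominated (best fuel economy).
D3: not dominated.
D4: not dominated (best cargo).
D5: dominated by D1 (cargo 24≥10, fuel economy 46≥34).
D6: dominated by D1 (cargo 24≥13, fuel economy 46≥25).
D7: dominated by D2 (cargo 53≥34, fuel economy 53≥33).
D8: dominated by D2 (cargo 53≥33, fuel economy 53≥48).
D9: not dominated.

D2, D3, D4, D9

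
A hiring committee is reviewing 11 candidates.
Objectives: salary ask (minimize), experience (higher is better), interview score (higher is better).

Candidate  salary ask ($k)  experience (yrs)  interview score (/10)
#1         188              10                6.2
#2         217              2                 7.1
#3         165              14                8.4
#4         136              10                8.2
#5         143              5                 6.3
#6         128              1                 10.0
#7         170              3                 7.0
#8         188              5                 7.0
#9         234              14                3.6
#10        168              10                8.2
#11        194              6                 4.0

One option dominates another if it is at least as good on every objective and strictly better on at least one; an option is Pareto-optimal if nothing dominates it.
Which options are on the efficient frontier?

#1: dominated by #3 (salary ask 165≤188, experience 14≥10, interview score 8.4≥6.2).
#2: dominated by #3 (salary ask 165≤217, experience 14≥2, interview score 8.4≥7.1).
#3: not dominated.
#4: not dominated.
#5: dominated by #4 (salary ask 136≤143, experience 10≥5, interview score 8.2≥6.3).
#6: not dominated (best salary ask).
#7: dominated by #3 (salary ask 165≤170, experience 14≥3, interview score 8.4≥7.0).
#8: dominated by #3 (salary ask 165≤188, experience 14≥5, interview score 8.4≥7.0).
#9: dominated by #3 (salary ask 165≤234, experience 14≥14, interview score 8.4≥3.6).
#10: dominated by #3 (salary ask 165≤168, experience 14≥10, interview score 8.4≥8.2).
#11: dominated by #1 (salary ask 188≤194, experience 10≥6, interview score 6.2≥4.0).

#3, #4, #6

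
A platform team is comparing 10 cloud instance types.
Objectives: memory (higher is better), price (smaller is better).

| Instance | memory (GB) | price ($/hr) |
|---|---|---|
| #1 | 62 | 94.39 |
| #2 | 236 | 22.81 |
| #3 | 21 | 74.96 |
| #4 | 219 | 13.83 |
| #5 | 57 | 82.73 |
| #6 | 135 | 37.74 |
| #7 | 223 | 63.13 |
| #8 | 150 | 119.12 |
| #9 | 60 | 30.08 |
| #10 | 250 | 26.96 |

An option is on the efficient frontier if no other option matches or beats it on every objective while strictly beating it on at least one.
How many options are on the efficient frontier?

3

#1: dominated by #2 (memory 236≥62, price 22.81≤94.39).
#2: not dominated.
#3: dominated by #2 (memory 236≥21, price 22.81≤74.96).
#4: not dominated (best price).
#5: dominated by #2 (memory 236≥57, price 22.81≤82.73).
#6: dominated by #2 (memory 236≥135, price 22.81≤37.74).
#7: dominated by #2 (memory 236≥223, price 22.81≤63.13).
#8: dominated by #2 (memory 236≥150, price 22.81≤119.12).
#9: dominated by #2 (memory 236≥60, price 22.81≤30.08).
#10: not dominated (best memory).
Pareto-optimal: #2, #4, #10 → 3.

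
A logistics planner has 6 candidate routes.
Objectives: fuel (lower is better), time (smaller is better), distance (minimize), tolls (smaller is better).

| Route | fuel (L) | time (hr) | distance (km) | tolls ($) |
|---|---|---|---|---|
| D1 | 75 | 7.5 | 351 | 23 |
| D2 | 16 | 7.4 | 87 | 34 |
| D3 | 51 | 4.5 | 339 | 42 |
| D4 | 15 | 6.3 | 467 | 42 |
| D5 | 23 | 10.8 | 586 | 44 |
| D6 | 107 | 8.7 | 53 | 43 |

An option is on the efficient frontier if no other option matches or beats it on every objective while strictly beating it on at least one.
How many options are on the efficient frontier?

5

D1: not dominated (best tolls).
D2: not dominated.
D3: not dominated (best time).
D4: not dominated (best fuel).
D5: dominated by D2 (fuel 16≤23, time 7.4≤10.8, distance 87≤586, tolls 34≤44).
D6: not dominated (best distance).
Pareto-optimal: D1, D2, D3, D4, D6 → 5.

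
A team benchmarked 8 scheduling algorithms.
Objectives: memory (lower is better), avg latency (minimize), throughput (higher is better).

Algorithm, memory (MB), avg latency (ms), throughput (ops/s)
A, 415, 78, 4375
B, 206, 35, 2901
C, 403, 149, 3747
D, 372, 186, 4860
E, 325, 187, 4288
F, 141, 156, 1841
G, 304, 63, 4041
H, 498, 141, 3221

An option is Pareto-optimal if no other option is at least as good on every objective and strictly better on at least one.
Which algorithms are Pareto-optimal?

A: not dominated.
B: not dominated (best avg latency).
C: dominated by G (memory 304≤403, avg latency 63≤149, throughput 4041≥3747).
D: not dominated (best throughput).
E: not dominated.
F: not dominated (best memory).
G: not dominated.
H: dominated by A (memory 415≤498, avg latency 78≤141, throughput 4375≥3221).

A, B, D, E, F, G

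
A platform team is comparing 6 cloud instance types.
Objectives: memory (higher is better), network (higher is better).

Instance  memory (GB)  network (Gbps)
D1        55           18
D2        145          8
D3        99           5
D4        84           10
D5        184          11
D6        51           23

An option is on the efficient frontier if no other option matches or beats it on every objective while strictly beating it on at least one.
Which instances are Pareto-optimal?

D1, D5, D6

D1: not dominated.
D2: dominated by D5 (memory 184≥145, network 11≥8).
D3: dominated by D2 (memory 145≥99, network 8≥5).
D4: dominated by D5 (memory 184≥84, network 11≥10).
D5: not dominated (best memory).
D6: not dominated (best network).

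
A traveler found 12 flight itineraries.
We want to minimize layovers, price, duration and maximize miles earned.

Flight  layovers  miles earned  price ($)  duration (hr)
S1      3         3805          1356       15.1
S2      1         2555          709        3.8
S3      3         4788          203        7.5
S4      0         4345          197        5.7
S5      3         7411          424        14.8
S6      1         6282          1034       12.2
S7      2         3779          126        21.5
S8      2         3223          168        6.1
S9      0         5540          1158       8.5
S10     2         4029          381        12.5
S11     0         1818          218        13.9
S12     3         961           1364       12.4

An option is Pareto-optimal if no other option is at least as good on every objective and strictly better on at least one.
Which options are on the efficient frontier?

S1: dominated by S3 (layovers 3≤3, miles earned 4788≥3805, price 203≤1356, duration 7.5≤15.1).
S2: not dominated (best duration).
S3: not dominated.
S4: not dominated.
S5: not dominated (best miles earned).
S6: not dominated.
S7: not dominated (best price).
S8: not dominated.
S9: not dominated.
S10: dominated by S4 (layovers 0≤2, miles earned 4345≥4029, price 197≤381, duration 5.7≤12.5).
S11: dominated by S4 (layovers 0≤0, miles earned 4345≥1818, price 197≤218, duration 5.7≤13.9).
S12: dominated by S2 (layovers 1≤3, miles earned 2555≥961, price 709≤1364, duration 3.8≤12.4).

S2, S3, S4, S5, S6, S7, S8, S9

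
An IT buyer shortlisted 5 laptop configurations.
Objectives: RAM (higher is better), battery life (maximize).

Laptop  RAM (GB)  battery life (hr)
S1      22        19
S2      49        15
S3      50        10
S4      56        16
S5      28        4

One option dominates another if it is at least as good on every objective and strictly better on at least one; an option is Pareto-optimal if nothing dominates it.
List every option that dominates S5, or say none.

S2, S3, S4

S2: RAM 49≥28, battery life 15≥4 — dominates S5.
S3: RAM 50≥28, battery life 10≥4 — dominates S5.
S4: RAM 56≥28, battery life 16≥4 — dominates S5.
Others (S1) are each worse than S5 on at least one objective.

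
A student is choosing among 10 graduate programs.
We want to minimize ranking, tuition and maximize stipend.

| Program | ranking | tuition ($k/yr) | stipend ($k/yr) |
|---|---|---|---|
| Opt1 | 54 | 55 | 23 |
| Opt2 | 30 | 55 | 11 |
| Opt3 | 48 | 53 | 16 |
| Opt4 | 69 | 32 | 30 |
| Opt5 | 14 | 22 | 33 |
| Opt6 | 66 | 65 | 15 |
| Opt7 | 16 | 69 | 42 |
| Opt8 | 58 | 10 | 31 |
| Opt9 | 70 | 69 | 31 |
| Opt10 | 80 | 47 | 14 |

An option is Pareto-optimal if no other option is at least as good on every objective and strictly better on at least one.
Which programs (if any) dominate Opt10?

Opt4: ranking 69≤80, tuition 32≤47, stipend 30≥14 — dominates Opt10.
Opt5: ranking 14≤80, tuition 22≤47, stipend 33≥14 — dominates Opt10.
Opt8: ranking 58≤80, tuition 10≤47, stipend 31≥14 — dominates Opt10.
Others (Opt1, Opt2, Opt3, Opt6, Opt7, Opt9) are each worse than Opt10 on at least one objective.

Opt4, Opt5, Opt8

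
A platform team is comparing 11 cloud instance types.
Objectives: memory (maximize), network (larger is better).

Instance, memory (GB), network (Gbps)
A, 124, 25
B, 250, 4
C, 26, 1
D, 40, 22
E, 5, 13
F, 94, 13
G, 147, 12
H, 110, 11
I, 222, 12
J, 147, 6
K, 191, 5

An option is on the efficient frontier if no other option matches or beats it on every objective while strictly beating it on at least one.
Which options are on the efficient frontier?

A, B, I

A: not dominated (best network).
B: not dominated (best memory).
C: dominated by A (memory 124≥26, network 25≥1).
D: dominated by A (memory 124≥40, network 25≥22).
E: dominated by A (memory 124≥5, network 25≥13).
F: dominated by A (memory 124≥94, network 25≥13).
G: dominated by I (memory 222≥147, network 12≥12).
H: dominated by A (memory 124≥110, network 25≥11).
I: not dominated.
J: dominated by G (memory 147≥147, network 12≥6).
K: dominated by I (memory 222≥191, network 12≥5).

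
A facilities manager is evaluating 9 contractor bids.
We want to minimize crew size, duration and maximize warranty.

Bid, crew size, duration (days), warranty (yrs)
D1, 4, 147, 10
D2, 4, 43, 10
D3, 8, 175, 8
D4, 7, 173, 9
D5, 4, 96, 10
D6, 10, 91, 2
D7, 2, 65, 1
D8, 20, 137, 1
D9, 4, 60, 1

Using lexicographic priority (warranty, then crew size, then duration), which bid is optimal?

First maximize warranty: best is 10, kept {D1, D2, D5}.
Then minimize crew size: best is 4, kept {D1, D2, D5}.
Then minimize duration: best is 43, kept {D2}.

D2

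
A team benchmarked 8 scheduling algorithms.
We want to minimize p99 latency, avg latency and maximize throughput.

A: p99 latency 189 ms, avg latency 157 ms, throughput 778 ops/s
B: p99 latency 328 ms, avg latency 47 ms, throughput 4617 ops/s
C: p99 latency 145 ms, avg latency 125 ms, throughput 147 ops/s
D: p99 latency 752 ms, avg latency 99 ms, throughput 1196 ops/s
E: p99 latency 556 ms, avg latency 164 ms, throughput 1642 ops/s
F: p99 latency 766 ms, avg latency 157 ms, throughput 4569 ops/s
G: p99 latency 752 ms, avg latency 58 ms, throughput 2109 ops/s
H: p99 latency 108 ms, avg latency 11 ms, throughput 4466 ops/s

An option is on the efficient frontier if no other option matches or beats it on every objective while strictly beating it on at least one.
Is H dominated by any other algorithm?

A: worse on p99 latency (189 vs 108).
B: worse on p99 latency (328 vs 108).
C: worse on p99 latency (145 vs 108).
D: worse on p99 latency (752 vs 108).
E: worse on p99 latency (556 vs 108).
F: worse on p99 latency (766 vs 108).
G: worse on p99 latency (752 vs 108).
No option is at least as good as H on every objective and strictly better on one.

No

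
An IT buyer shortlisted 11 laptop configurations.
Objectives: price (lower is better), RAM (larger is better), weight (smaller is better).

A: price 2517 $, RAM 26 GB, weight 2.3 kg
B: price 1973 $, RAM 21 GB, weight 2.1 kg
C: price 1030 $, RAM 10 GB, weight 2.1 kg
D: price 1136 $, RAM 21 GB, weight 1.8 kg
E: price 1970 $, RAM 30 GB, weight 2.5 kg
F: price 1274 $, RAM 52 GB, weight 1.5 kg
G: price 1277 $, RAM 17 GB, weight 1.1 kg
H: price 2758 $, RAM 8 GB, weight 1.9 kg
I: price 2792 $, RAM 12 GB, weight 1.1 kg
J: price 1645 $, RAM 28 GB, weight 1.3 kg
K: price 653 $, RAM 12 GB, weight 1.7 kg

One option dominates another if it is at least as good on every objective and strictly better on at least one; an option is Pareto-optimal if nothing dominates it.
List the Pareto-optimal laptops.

D, F, G, J, K

A: dominated by F (price 1274≤2517, RAM 52≥26, weight 1.5≤2.3).
B: dominated by D (price 1136≤1973, RAM 21≥21, weight 1.8≤2.1).
C: dominated by K (price 653≤1030, RAM 12≥10, weight 1.7≤2.1).
D: not dominated.
E: dominated by F (price 1274≤1970, RAM 52≥30, weight 1.5≤2.5).
F: not dominated (best RAM).
G: not dominated.
H: dominated by D (price 1136≤2758, RAM 21≥8, weight 1.8≤1.9).
I: dominated by G (price 1277≤2792, RAM 17≥12, weight 1.1≤1.1).
J: not dominated.
K: not dominated (best price).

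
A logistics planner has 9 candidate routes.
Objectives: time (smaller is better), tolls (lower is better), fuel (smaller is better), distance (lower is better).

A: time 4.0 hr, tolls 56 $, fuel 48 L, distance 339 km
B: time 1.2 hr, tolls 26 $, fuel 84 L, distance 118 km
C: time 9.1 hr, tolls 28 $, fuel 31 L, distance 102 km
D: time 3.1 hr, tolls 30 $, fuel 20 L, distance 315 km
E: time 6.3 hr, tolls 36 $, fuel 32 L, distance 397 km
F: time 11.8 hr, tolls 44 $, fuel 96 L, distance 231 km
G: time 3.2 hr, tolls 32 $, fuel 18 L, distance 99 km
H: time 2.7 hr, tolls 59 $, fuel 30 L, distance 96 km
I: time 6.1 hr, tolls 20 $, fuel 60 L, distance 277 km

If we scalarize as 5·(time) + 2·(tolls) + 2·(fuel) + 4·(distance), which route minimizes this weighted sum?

A: 5·4.0 + 2·56 + 2·48 + 4·339 = 1584.0
B: 5·1.2 + 2·26 + 2·84 + 4·118 = 698.0
C: 5·9.1 + 2·28 + 2·31 + 4·102 = 571.5
D: 5·3.1 + 2·30 + 2·20 + 4·315 = 1375.5
E: 5·6.3 + 2·36 + 2·32 + 4·397 = 1755.5
F: 5·11.8 + 2·44 + 2·96 + 4·231 = 1263.0
G: 5·3.2 + 2·32 + 2·18 + 4·99 = 512.0
H: 5·2.7 + 2·59 + 2·30 + 4·96 = 575.5
I: 5·6.1 + 2·20 + 2·60 + 4·277 = 1298.5
Lowest: G at 512.0.

G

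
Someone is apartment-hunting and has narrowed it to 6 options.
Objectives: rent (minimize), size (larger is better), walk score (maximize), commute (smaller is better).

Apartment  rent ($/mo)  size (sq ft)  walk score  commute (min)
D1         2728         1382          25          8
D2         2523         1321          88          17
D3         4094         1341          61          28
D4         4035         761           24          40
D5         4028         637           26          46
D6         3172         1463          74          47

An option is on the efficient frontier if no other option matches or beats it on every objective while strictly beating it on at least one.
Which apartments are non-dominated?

D1, D2, D3, D6

D1: not dominated (best commute).
D2: not dominated (best rent).
D3: not dominated.
D4: dominated by D1 (rent 2728≤4035, size 1382≥761, walk score 25≥24, commute 8≤40).
D5: dominated by D2 (rent 2523≤4028, size 1321≥637, walk score 88≥26, commute 17≤46).
D6: not dominated (best size).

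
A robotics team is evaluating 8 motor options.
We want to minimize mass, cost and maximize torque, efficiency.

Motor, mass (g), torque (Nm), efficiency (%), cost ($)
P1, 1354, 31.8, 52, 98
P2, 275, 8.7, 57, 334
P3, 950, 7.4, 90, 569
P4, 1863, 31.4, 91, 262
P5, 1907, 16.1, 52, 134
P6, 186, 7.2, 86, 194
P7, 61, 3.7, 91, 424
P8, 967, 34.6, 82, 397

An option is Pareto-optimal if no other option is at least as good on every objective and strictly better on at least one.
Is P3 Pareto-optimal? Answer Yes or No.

Yes

P1: worse on mass (1354 vs 950).
P2: worse on efficiency (57 vs 90).
P4: worse on mass (1863 vs 950).
P5: worse on mass (1907 vs 950).
P6: worse on torque (7.2 vs 7.4).
P7: worse on torque (3.7 vs 7.4).
P8: worse on mass (967 vs 950).
No option is at least as good as P3 on every objective and strictly better on one.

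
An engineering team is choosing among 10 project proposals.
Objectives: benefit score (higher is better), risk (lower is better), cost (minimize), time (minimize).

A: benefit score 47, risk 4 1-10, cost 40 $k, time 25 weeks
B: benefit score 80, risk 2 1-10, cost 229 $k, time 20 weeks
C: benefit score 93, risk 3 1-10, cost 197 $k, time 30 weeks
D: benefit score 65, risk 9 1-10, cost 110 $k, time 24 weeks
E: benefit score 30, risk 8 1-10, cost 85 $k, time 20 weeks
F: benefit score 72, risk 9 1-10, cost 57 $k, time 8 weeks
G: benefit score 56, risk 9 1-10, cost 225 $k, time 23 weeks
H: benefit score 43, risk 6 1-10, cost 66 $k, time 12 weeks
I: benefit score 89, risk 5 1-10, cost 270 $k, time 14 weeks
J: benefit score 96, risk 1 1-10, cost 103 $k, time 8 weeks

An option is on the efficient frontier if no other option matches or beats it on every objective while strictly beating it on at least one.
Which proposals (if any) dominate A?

none

B: worse on cost (229 vs 40).
C: worse on cost (197 vs 40).
D: worse on risk (9 vs 4).
E: worse on benefit score (30 vs 47).
F: worse on risk (9 vs 4).
G: worse on risk (9 vs 4).
H: worse on benefit score (43 vs 47).
I: worse on risk (5 vs 4).
J: worse on cost (103 vs 40).
No option dominates A.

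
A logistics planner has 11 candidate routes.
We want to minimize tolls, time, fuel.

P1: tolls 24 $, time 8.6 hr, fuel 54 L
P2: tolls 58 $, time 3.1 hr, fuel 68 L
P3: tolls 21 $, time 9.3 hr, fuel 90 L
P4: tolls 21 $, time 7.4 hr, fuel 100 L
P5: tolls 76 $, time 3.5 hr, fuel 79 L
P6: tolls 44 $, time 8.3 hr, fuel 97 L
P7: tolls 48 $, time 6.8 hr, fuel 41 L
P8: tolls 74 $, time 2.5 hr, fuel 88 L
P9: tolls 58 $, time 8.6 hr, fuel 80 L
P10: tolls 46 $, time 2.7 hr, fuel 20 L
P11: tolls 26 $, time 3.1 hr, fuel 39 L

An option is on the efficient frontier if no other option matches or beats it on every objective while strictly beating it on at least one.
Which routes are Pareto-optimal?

P1: not dominated.
P2: dominated by P10 (tolls 46≤58, time 2.7≤3.1, fuel 20≤68).
P3: not dominated.
P4: not dominated.
P5: dominated by P2 (tolls 58≤76, time 3.1≤3.5, fuel 68≤79).
P6: dominated by P11 (tolls 26≤44, time 3.1≤8.3, fuel 39≤97).
P7: dominated by P10 (tolls 46≤48, time 2.7≤6.8, fuel 20≤41).
P8: not dominated (best time).
P9: dominated by P1 (tolls 24≤58, time 8.6≤8.6, fuel 54≤80).
P10: not dominated (best fuel).
P11: not dominated.

P1, P3, P4, P8, P10, P11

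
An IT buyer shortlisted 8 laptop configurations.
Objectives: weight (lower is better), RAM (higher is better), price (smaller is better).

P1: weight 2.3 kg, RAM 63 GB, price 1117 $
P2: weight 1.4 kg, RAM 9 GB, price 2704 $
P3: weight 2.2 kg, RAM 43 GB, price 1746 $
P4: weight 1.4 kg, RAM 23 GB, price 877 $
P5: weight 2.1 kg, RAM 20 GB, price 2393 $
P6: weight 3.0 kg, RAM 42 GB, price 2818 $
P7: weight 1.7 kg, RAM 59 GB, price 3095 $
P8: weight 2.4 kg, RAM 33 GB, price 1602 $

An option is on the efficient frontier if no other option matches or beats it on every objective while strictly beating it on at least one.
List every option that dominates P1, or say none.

P2: worse on RAM (9 vs 63).
P3: worse on RAM (43 vs 63).
P4: worse on RAM (23 vs 63).
P5: worse on RAM (20 vs 63).
P6: worse on weight (3.0 vs 2.3).
P7: worse on RAM (59 vs 63).
P8: worse on weight (2.4 vs 2.3).
No option dominates P1.

none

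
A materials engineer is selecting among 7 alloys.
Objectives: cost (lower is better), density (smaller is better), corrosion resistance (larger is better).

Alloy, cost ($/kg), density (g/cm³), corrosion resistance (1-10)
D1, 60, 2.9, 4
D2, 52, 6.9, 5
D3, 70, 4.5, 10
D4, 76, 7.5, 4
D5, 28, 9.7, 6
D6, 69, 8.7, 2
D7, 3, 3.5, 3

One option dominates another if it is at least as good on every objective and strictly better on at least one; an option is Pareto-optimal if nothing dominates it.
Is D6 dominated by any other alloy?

D1 vs D6: cost 60≤69, density 2.9≤8.7, corrosion resistance 4≥2 — D1 is at least as good on every objective and strictly better on at least one, so D1 dominates D6.

Yes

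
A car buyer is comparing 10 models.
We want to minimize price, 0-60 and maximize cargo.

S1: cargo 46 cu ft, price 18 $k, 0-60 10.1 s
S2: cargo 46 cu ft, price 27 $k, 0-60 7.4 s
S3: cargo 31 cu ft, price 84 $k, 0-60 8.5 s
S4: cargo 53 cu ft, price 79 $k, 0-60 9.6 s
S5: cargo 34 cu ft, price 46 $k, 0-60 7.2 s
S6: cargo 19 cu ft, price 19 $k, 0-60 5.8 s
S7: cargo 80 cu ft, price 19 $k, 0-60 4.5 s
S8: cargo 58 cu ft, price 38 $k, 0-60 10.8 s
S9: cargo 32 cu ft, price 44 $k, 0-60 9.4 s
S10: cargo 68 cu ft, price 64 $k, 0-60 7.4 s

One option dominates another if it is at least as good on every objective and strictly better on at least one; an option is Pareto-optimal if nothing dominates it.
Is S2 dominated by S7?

S7 vs S2: cargo 80≥46, price 19≤27, 0-60 4.5≤7.4 — S7 is at least as good on every objective with at least one strict improvement.

Yes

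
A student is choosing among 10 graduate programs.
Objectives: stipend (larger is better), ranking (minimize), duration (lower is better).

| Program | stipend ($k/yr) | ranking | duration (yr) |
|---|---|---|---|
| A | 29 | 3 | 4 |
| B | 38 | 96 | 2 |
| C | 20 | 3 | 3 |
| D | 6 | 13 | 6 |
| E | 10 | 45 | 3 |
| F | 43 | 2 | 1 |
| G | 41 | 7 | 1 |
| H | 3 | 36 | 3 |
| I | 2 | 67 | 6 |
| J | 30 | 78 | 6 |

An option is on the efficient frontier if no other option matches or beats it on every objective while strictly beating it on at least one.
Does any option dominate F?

No

A: worse on stipend (29 vs 43).
B: worse on stipend (38 vs 43).
C: worse on stipend (20 vs 43).
D: worse on stipend (6 vs 43).
E: worse on stipend (10 vs 43).
G: worse on stipend (41 vs 43).
H: worse on stipend (3 vs 43).
I: worse on stipend (2 vs 43).
J: worse on stipend (30 vs 43).
No option is at least as good as F on every objective and strictly better on one.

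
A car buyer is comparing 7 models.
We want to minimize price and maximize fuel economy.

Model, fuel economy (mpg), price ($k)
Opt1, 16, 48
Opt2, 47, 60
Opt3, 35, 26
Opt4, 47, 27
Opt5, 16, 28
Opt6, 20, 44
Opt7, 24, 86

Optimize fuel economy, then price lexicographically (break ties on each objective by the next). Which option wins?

First maximize fuel economy: best is 47, kept {Opt2, Opt4}.
Then minimize price: best is 27, kept {Opt4}.

Opt4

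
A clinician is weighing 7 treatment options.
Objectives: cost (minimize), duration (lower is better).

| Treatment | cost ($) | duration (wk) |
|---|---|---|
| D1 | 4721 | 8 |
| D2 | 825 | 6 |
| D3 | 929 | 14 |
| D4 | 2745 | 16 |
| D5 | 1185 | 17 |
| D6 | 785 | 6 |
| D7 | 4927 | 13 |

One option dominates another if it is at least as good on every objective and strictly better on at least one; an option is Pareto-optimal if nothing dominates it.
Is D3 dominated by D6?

D6 vs D3: cost 785≤929, duration 6≤14 — D6 is at least as good on every objective with at least one strict improvement.

Yes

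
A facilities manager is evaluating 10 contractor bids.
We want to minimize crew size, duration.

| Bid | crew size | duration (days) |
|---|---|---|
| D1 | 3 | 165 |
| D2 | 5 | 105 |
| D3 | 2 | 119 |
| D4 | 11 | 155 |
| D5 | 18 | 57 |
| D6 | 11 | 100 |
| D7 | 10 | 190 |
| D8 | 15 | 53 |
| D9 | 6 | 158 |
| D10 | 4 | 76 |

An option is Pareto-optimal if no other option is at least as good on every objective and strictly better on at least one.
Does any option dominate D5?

Yes

D8 vs D5: crew size 15≤18, duration 53≤57 — D8 is at least as good on every objective and strictly better on at least one, so D8 dominates D5.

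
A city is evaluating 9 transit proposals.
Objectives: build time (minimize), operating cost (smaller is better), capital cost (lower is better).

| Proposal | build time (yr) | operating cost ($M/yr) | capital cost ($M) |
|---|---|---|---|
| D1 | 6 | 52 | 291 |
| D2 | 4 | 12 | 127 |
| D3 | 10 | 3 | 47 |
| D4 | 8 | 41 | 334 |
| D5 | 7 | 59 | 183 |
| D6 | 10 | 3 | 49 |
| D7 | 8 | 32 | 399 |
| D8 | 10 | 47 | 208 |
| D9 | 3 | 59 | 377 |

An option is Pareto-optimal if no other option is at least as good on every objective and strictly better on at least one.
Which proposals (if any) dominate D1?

D2: build time 4≤6, operating cost 12≤52, capital cost 127≤291 — dominates D1.
Others (D3, D4, D5, D6, D7, D8, D9) are each worse than D1 on at least one objective.

D2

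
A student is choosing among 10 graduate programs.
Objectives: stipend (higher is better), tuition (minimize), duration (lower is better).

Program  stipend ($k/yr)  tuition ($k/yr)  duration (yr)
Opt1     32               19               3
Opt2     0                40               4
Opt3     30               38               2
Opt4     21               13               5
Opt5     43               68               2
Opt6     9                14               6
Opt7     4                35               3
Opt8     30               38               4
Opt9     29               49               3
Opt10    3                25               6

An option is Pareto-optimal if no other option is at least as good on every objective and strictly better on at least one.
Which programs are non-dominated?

Opt1: not dominated.
Opt2: dominated by Opt1 (stipend 32≥0, tuition 19≤40, duration 3≤4).
Opt3: not dominated.
Opt4: not dominated (best tuition).
Opt5: not dominated (best stipend).
Opt6: dominated by Opt4 (stipend 21≥9, tuition 13≤14, duration 5≤6).
Opt7: dominated by Opt1 (stipend 32≥4, tuition 19≤35, duration 3≤3).
Opt8: dominated by Opt1 (stipend 32≥30, tuition 19≤38, duration 3≤4).
Opt9: dominated by Opt1 (stipend 32≥29, tuition 19≤49, duration 3≤3).
Opt10: dominated by Opt1 (stipend 32≥3, tuition 19≤25, duration 3≤6).

Opt1, Opt3, Opt4, Opt5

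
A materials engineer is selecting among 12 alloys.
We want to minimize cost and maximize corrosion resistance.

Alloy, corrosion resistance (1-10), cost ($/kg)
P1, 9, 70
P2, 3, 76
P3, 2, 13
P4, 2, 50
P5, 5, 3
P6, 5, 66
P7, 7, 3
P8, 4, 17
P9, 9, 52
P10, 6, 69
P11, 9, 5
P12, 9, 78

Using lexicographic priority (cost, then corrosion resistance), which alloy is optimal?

First minimize cost: best is 3, kept {P5, P7}.
Then maximize corrosion resistance: best is 7, kept {P7}.

P7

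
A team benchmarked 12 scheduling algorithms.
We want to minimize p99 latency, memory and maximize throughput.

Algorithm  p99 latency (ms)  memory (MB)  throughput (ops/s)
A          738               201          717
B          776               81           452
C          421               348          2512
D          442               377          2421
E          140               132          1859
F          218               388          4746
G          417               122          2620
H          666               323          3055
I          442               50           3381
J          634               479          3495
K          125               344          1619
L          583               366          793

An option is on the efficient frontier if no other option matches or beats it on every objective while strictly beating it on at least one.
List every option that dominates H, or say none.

I

I: p99 latency 442≤666, memory 50≤323, throughput 3381≥3055 — dominates H.
Others (A, B, C, D, E, F, G, J, K, L) are each worse than H on at least one objective.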